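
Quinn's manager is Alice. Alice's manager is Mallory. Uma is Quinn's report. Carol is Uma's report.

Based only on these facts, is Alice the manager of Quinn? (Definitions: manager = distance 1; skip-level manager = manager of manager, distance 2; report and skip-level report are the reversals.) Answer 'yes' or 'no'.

Reconstructing the manager chain from the given facts:
  Mallory -> Alice -> Quinn -> Uma -> Carol
(each arrow means 'manager of the next')
Positions in the chain (0 = top):
  position of Mallory: 0
  position of Alice: 1
  position of Quinn: 2
  position of Uma: 3
  position of Carol: 4

Alice is at position 1, Quinn is at position 2; signed distance (j - i) = 1.
'manager' requires j - i = 1. Actual distance is 1, so the relation HOLDS.

Answer: yes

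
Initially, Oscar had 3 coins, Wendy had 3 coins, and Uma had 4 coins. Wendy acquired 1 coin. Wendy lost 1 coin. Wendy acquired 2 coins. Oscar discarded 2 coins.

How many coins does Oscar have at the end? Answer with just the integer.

Tracking counts step by step:
Start: Oscar=3, Wendy=3, Uma=4
Event 1 (Wendy +1): Wendy: 3 -> 4. State: Oscar=3, Wendy=4, Uma=4
Event 2 (Wendy -1): Wendy: 4 -> 3. State: Oscar=3, Wendy=3, Uma=4
Event 3 (Wendy +2): Wendy: 3 -> 5. State: Oscar=3, Wendy=5, Uma=4
Event 4 (Oscar -2): Oscar: 3 -> 1. State: Oscar=1, Wendy=5, Uma=4

Oscar's final count: 1

Answer: 1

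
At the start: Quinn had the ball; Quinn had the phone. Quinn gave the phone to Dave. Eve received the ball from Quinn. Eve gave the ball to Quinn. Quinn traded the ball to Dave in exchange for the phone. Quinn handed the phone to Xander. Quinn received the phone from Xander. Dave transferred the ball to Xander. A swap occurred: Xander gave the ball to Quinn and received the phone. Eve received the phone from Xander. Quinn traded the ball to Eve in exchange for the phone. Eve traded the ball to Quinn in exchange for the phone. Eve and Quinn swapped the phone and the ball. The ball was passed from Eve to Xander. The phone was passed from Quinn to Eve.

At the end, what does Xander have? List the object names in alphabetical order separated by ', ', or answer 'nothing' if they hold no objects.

Tracking all object holders:
Start: ball:Quinn, phone:Quinn
Event 1 (give phone: Quinn -> Dave). State: ball:Quinn, phone:Dave
Event 2 (give ball: Quinn -> Eve). State: ball:Eve, phone:Dave
Event 3 (give ball: Eve -> Quinn). State: ball:Quinn, phone:Dave
Event 4 (swap ball<->phone: now ball:Dave, phone:Quinn). State: ball:Dave, phone:Quinn
Event 5 (give phone: Quinn -> Xander). State: ball:Dave, phone:Xander
Event 6 (give phone: Xander -> Quinn). State: ball:Dave, phone:Quinn
Event 7 (give ball: Dave -> Xander). State: ball:Xander, phone:Quinn
Event 8 (swap ball<->phone: now ball:Quinn, phone:Xander). State: ball:Quinn, phone:Xander
Event 9 (give phone: Xander -> Eve). State: ball:Quinn, phone:Eve
Event 10 (swap ball<->phone: now ball:Eve, phone:Quinn). State: ball:Eve, phone:Quinn
Event 11 (swap ball<->phone: now ball:Quinn, phone:Eve). State: ball:Quinn, phone:Eve
Event 12 (swap phone<->ball: now phone:Quinn, ball:Eve). State: ball:Eve, phone:Quinn
Event 13 (give ball: Eve -> Xander). State: ball:Xander, phone:Quinn
Event 14 (give phone: Quinn -> Eve). State: ball:Xander, phone:Eve

Final state: ball:Xander, phone:Eve
Xander holds: ball.

Answer: ball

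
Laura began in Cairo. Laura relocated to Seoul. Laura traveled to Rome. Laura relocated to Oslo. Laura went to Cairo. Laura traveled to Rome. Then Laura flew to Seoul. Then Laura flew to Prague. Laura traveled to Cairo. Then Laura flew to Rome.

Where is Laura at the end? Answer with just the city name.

Answer: Rome

Derivation:
Tracking Laura's location:
Start: Laura is in Cairo.
After move 1: Cairo -> Seoul. Laura is in Seoul.
After move 2: Seoul -> Rome. Laura is in Rome.
After move 3: Rome -> Oslo. Laura is in Oslo.
After move 4: Oslo -> Cairo. Laura is in Cairo.
After move 5: Cairo -> Rome. Laura is in Rome.
After move 6: Rome -> Seoul. Laura is in Seoul.
After move 7: Seoul -> Prague. Laura is in Prague.
After move 8: Prague -> Cairo. Laura is in Cairo.
After move 9: Cairo -> Rome. Laura is in Rome.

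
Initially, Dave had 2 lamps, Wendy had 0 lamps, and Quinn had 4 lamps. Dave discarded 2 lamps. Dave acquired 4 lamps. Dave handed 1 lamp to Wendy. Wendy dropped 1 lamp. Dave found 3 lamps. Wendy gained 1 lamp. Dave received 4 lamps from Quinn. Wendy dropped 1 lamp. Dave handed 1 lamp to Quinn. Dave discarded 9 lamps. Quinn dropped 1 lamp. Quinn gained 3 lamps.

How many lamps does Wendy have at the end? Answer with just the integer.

Answer: 0

Derivation:
Tracking counts step by step:
Start: Dave=2, Wendy=0, Quinn=4
Event 1 (Dave -2): Dave: 2 -> 0. State: Dave=0, Wendy=0, Quinn=4
Event 2 (Dave +4): Dave: 0 -> 4. State: Dave=4, Wendy=0, Quinn=4
Event 3 (Dave -> Wendy, 1): Dave: 4 -> 3, Wendy: 0 -> 1. State: Dave=3, Wendy=1, Quinn=4
Event 4 (Wendy -1): Wendy: 1 -> 0. State: Dave=3, Wendy=0, Quinn=4
Event 5 (Dave +3): Dave: 3 -> 6. State: Dave=6, Wendy=0, Quinn=4
Event 6 (Wendy +1): Wendy: 0 -> 1. State: Dave=6, Wendy=1, Quinn=4
Event 7 (Quinn -> Dave, 4): Quinn: 4 -> 0, Dave: 6 -> 10. State: Dave=10, Wendy=1, Quinn=0
Event 8 (Wendy -1): Wendy: 1 -> 0. State: Dave=10, Wendy=0, Quinn=0
Event 9 (Dave -> Quinn, 1): Dave: 10 -> 9, Quinn: 0 -> 1. State: Dave=9, Wendy=0, Quinn=1
Event 10 (Dave -9): Dave: 9 -> 0. State: Dave=0, Wendy=0, Quinn=1
Event 11 (Quinn -1): Quinn: 1 -> 0. State: Dave=0, Wendy=0, Quinn=0
Event 12 (Quinn +3): Quinn: 0 -> 3. State: Dave=0, Wendy=0, Quinn=3

Wendy's final count: 0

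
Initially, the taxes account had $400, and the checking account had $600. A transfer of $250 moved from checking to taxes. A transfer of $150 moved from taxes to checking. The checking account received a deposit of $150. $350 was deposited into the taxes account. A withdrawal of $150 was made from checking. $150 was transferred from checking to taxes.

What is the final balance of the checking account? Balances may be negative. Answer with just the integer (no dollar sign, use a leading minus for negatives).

Tracking account balances step by step:
Start: taxes=400, checking=600
Event 1 (transfer 250 checking -> taxes): checking: 600 - 250 = 350, taxes: 400 + 250 = 650. Balances: taxes=650, checking=350
Event 2 (transfer 150 taxes -> checking): taxes: 650 - 150 = 500, checking: 350 + 150 = 500. Balances: taxes=500, checking=500
Event 3 (deposit 150 to checking): checking: 500 + 150 = 650. Balances: taxes=500, checking=650
Event 4 (deposit 350 to taxes): taxes: 500 + 350 = 850. Balances: taxes=850, checking=650
Event 5 (withdraw 150 from checking): checking: 650 - 150 = 500. Balances: taxes=850, checking=500
Event 6 (transfer 150 checking -> taxes): checking: 500 - 150 = 350, taxes: 850 + 150 = 1000. Balances: taxes=1000, checking=350

Final balance of checking: 350

Answer: 350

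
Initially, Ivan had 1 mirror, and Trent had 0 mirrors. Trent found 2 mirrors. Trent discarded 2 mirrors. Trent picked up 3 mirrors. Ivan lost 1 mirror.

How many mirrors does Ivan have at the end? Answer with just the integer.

Answer: 0

Derivation:
Tracking counts step by step:
Start: Ivan=1, Trent=0
Event 1 (Trent +2): Trent: 0 -> 2. State: Ivan=1, Trent=2
Event 2 (Trent -2): Trent: 2 -> 0. State: Ivan=1, Trent=0
Event 3 (Trent +3): Trent: 0 -> 3. State: Ivan=1, Trent=3
Event 4 (Ivan -1): Ivan: 1 -> 0. State: Ivan=0, Trent=3

Ivan's final count: 0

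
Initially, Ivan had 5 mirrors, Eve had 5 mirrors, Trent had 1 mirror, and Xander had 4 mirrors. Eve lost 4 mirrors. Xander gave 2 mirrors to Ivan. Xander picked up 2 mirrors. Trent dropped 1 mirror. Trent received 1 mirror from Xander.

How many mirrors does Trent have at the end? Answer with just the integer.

Tracking counts step by step:
Start: Ivan=5, Eve=5, Trent=1, Xander=4
Event 1 (Eve -4): Eve: 5 -> 1. State: Ivan=5, Eve=1, Trent=1, Xander=4
Event 2 (Xander -> Ivan, 2): Xander: 4 -> 2, Ivan: 5 -> 7. State: Ivan=7, Eve=1, Trent=1, Xander=2
Event 3 (Xander +2): Xander: 2 -> 4. State: Ivan=7, Eve=1, Trent=1, Xander=4
Event 4 (Trent -1): Trent: 1 -> 0. State: Ivan=7, Eve=1, Trent=0, Xander=4
Event 5 (Xander -> Trent, 1): Xander: 4 -> 3, Trent: 0 -> 1. State: Ivan=7, Eve=1, Trent=1, Xander=3

Trent's final count: 1

Answer: 1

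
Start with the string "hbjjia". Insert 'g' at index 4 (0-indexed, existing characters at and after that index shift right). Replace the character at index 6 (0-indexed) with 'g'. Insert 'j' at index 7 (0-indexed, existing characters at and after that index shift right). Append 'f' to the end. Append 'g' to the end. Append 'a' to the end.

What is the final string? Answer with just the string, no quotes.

Applying each edit step by step:
Start: "hbjjia"
Op 1 (insert 'g' at idx 4): "hbjjia" -> "hbjjgia"
Op 2 (replace idx 6: 'a' -> 'g'): "hbjjgia" -> "hbjjgig"
Op 3 (insert 'j' at idx 7): "hbjjgig" -> "hbjjgigj"
Op 4 (append 'f'): "hbjjgigj" -> "hbjjgigjf"
Op 5 (append 'g'): "hbjjgigjf" -> "hbjjgigjfg"
Op 6 (append 'a'): "hbjjgigjfg" -> "hbjjgigjfga"

Answer: hbjjgigjfga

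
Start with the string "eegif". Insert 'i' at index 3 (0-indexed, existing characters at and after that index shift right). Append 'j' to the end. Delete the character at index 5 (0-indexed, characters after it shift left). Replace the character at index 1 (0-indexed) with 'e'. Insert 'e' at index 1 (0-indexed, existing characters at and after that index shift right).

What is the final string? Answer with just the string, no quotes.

Applying each edit step by step:
Start: "eegif"
Op 1 (insert 'i' at idx 3): "eegif" -> "eegiif"
Op 2 (append 'j'): "eegiif" -> "eegiifj"
Op 3 (delete idx 5 = 'f'): "eegiifj" -> "eegiij"
Op 4 (replace idx 1: 'e' -> 'e'): "eegiij" -> "eegiij"
Op 5 (insert 'e' at idx 1): "eegiij" -> "eeegiij"

Answer: eeegiij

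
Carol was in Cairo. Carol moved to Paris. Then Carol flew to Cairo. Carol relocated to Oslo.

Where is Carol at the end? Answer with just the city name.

Answer: Oslo

Derivation:
Tracking Carol's location:
Start: Carol is in Cairo.
After move 1: Cairo -> Paris. Carol is in Paris.
After move 2: Paris -> Cairo. Carol is in Cairo.
After move 3: Cairo -> Oslo. Carol is in Oslo.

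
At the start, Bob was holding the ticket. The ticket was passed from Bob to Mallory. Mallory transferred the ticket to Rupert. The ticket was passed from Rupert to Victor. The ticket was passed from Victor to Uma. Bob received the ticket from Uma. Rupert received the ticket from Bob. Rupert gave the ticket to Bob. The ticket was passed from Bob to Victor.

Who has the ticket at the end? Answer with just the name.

Answer: Victor

Derivation:
Tracking the ticket through each event:
Start: Bob has the ticket.
After event 1: Mallory has the ticket.
After event 2: Rupert has the ticket.
After event 3: Victor has the ticket.
After event 4: Uma has the ticket.
After event 5: Bob has the ticket.
After event 6: Rupert has the ticket.
After event 7: Bob has the ticket.
After event 8: Victor has the ticket.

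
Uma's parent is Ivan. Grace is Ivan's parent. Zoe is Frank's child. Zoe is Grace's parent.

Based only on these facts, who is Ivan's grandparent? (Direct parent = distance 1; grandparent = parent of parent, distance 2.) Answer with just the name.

Reconstructing the parent chain from the given facts:
  Frank -> Zoe -> Grace -> Ivan -> Uma
(each arrow means 'parent of the next')
Positions in the chain (0 = top):
  position of Frank: 0
  position of Zoe: 1
  position of Grace: 2
  position of Ivan: 3
  position of Uma: 4

Ivan is at position 3; the grandparent is 2 steps up the chain, i.e. position 1: Zoe.

Answer: Zoe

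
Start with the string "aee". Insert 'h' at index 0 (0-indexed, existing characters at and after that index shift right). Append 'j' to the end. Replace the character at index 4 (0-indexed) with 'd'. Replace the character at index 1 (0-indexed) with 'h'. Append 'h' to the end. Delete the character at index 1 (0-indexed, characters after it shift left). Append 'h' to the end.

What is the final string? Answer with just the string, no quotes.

Applying each edit step by step:
Start: "aee"
Op 1 (insert 'h' at idx 0): "aee" -> "haee"
Op 2 (append 'j'): "haee" -> "haeej"
Op 3 (replace idx 4: 'j' -> 'd'): "haeej" -> "haeed"
Op 4 (replace idx 1: 'a' -> 'h'): "haeed" -> "hheed"
Op 5 (append 'h'): "hheed" -> "hheedh"
Op 6 (delete idx 1 = 'h'): "hheedh" -> "heedh"
Op 7 (append 'h'): "heedh" -> "heedhh"

Answer: heedhh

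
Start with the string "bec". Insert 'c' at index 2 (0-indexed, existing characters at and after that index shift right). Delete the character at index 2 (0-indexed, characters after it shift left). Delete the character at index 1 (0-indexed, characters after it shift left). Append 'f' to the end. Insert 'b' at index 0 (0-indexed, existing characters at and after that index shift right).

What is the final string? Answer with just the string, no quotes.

Answer: bbcf

Derivation:
Applying each edit step by step:
Start: "bec"
Op 1 (insert 'c' at idx 2): "bec" -> "becc"
Op 2 (delete idx 2 = 'c'): "becc" -> "bec"
Op 3 (delete idx 1 = 'e'): "bec" -> "bc"
Op 4 (append 'f'): "bc" -> "bcf"
Op 5 (insert 'b' at idx 0): "bcf" -> "bbcf"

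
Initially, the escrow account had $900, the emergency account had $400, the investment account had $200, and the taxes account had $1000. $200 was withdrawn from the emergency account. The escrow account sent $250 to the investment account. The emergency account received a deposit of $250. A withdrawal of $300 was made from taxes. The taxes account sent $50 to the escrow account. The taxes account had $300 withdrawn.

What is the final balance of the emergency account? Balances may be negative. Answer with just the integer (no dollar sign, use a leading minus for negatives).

Tracking account balances step by step:
Start: escrow=900, emergency=400, investment=200, taxes=1000
Event 1 (withdraw 200 from emergency): emergency: 400 - 200 = 200. Balances: escrow=900, emergency=200, investment=200, taxes=1000
Event 2 (transfer 250 escrow -> investment): escrow: 900 - 250 = 650, investment: 200 + 250 = 450. Balances: escrow=650, emergency=200, investment=450, taxes=1000
Event 3 (deposit 250 to emergency): emergency: 200 + 250 = 450. Balances: escrow=650, emergency=450, investment=450, taxes=1000
Event 4 (withdraw 300 from taxes): taxes: 1000 - 300 = 700. Balances: escrow=650, emergency=450, investment=450, taxes=700
Event 5 (transfer 50 taxes -> escrow): taxes: 700 - 50 = 650, escrow: 650 + 50 = 700. Balances: escrow=700, emergency=450, investment=450, taxes=650
Event 6 (withdraw 300 from taxes): taxes: 650 - 300 = 350. Balances: escrow=700, emergency=450, investment=450, taxes=350

Final balance of emergency: 450

Answer: 450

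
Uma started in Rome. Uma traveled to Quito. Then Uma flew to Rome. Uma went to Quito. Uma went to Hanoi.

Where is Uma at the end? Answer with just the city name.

Tracking Uma's location:
Start: Uma is in Rome.
After move 1: Rome -> Quito. Uma is in Quito.
After move 2: Quito -> Rome. Uma is in Rome.
After move 3: Rome -> Quito. Uma is in Quito.
After move 4: Quito -> Hanoi. Uma is in Hanoi.

Answer: Hanoi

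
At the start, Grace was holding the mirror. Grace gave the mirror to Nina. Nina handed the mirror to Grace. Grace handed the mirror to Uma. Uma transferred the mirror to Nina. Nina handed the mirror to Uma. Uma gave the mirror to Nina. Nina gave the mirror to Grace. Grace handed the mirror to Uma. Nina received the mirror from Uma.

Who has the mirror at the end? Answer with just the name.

Tracking the mirror through each event:
Start: Grace has the mirror.
After event 1: Nina has the mirror.
After event 2: Grace has the mirror.
After event 3: Uma has the mirror.
After event 4: Nina has the mirror.
After event 5: Uma has the mirror.
After event 6: Nina has the mirror.
After event 7: Grace has the mirror.
After event 8: Uma has the mirror.
After event 9: Nina has the mirror.

Answer: Nina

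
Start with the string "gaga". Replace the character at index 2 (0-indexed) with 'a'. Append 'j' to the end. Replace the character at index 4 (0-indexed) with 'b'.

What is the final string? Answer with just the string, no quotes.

Answer: gaaab

Derivation:
Applying each edit step by step:
Start: "gaga"
Op 1 (replace idx 2: 'g' -> 'a'): "gaga" -> "gaaa"
Op 2 (append 'j'): "gaaa" -> "gaaaj"
Op 3 (replace idx 4: 'j' -> 'b'): "gaaaj" -> "gaaab"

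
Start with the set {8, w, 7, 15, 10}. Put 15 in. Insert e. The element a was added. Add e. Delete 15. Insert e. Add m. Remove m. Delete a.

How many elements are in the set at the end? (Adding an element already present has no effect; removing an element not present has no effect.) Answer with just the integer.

Answer: 5

Derivation:
Tracking the set through each operation:
Start: {10, 15, 7, 8, w}
Event 1 (add 15): already present, no change. Set: {10, 15, 7, 8, w}
Event 2 (add e): added. Set: {10, 15, 7, 8, e, w}
Event 3 (add a): added. Set: {10, 15, 7, 8, a, e, w}
Event 4 (add e): already present, no change. Set: {10, 15, 7, 8, a, e, w}
Event 5 (remove 15): removed. Set: {10, 7, 8, a, e, w}
Event 6 (add e): already present, no change. Set: {10, 7, 8, a, e, w}
Event 7 (add m): added. Set: {10, 7, 8, a, e, m, w}
Event 8 (remove m): removed. Set: {10, 7, 8, a, e, w}
Event 9 (remove a): removed. Set: {10, 7, 8, e, w}

Final set: {10, 7, 8, e, w} (size 5)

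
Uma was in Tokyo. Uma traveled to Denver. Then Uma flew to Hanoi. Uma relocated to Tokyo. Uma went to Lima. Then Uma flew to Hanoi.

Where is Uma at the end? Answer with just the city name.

Answer: Hanoi

Derivation:
Tracking Uma's location:
Start: Uma is in Tokyo.
After move 1: Tokyo -> Denver. Uma is in Denver.
After move 2: Denver -> Hanoi. Uma is in Hanoi.
After move 3: Hanoi -> Tokyo. Uma is in Tokyo.
After move 4: Tokyo -> Lima. Uma is in Lima.
After move 5: Lima -> Hanoi. Uma is in Hanoi.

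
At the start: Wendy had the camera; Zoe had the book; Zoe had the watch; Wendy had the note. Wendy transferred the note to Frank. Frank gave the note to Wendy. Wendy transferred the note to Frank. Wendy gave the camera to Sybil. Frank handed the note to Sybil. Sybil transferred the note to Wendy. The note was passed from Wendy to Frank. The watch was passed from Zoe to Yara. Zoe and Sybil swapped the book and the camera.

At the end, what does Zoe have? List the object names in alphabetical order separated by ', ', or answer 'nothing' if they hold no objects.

Tracking all object holders:
Start: camera:Wendy, book:Zoe, watch:Zoe, note:Wendy
Event 1 (give note: Wendy -> Frank). State: camera:Wendy, book:Zoe, watch:Zoe, note:Frank
Event 2 (give note: Frank -> Wendy). State: camera:Wendy, book:Zoe, watch:Zoe, note:Wendy
Event 3 (give note: Wendy -> Frank). State: camera:Wendy, book:Zoe, watch:Zoe, note:Frank
Event 4 (give camera: Wendy -> Sybil). State: camera:Sybil, book:Zoe, watch:Zoe, note:Frank
Event 5 (give note: Frank -> Sybil). State: camera:Sybil, book:Zoe, watch:Zoe, note:Sybil
Event 6 (give note: Sybil -> Wendy). State: camera:Sybil, book:Zoe, watch:Zoe, note:Wendy
Event 7 (give note: Wendy -> Frank). State: camera:Sybil, book:Zoe, watch:Zoe, note:Frank
Event 8 (give watch: Zoe -> Yara). State: camera:Sybil, book:Zoe, watch:Yara, note:Frank
Event 9 (swap book<->camera: now book:Sybil, camera:Zoe). State: camera:Zoe, book:Sybil, watch:Yara, note:Frank

Final state: camera:Zoe, book:Sybil, watch:Yara, note:Frank
Zoe holds: camera.

Answer: camera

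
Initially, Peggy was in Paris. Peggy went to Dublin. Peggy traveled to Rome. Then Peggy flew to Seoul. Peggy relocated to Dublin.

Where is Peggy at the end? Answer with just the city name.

Answer: Dublin

Derivation:
Tracking Peggy's location:
Start: Peggy is in Paris.
After move 1: Paris -> Dublin. Peggy is in Dublin.
After move 2: Dublin -> Rome. Peggy is in Rome.
After move 3: Rome -> Seoul. Peggy is in Seoul.
After move 4: Seoul -> Dublin. Peggy is in Dublin.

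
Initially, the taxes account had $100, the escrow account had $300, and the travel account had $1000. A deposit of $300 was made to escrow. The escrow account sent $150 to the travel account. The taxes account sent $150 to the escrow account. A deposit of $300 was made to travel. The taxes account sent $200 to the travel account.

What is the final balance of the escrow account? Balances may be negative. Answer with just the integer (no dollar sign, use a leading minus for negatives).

Tracking account balances step by step:
Start: taxes=100, escrow=300, travel=1000
Event 1 (deposit 300 to escrow): escrow: 300 + 300 = 600. Balances: taxes=100, escrow=600, travel=1000
Event 2 (transfer 150 escrow -> travel): escrow: 600 - 150 = 450, travel: 1000 + 150 = 1150. Balances: taxes=100, escrow=450, travel=1150
Event 3 (transfer 150 taxes -> escrow): taxes: 100 - 150 = -50, escrow: 450 + 150 = 600. Balances: taxes=-50, escrow=600, travel=1150
Event 4 (deposit 300 to travel): travel: 1150 + 300 = 1450. Balances: taxes=-50, escrow=600, travel=1450
Event 5 (transfer 200 taxes -> travel): taxes: -50 - 200 = -250, travel: 1450 + 200 = 1650. Balances: taxes=-250, escrow=600, travel=1650

Final balance of escrow: 600

Answer: 600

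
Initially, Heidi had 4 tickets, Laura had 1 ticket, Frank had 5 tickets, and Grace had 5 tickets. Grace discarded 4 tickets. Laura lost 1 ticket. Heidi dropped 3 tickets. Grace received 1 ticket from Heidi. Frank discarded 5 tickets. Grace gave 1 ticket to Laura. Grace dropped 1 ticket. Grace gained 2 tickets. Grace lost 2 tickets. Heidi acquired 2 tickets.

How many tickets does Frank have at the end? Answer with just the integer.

Tracking counts step by step:
Start: Heidi=4, Laura=1, Frank=5, Grace=5
Event 1 (Grace -4): Grace: 5 -> 1. State: Heidi=4, Laura=1, Frank=5, Grace=1
Event 2 (Laura -1): Laura: 1 -> 0. State: Heidi=4, Laura=0, Frank=5, Grace=1
Event 3 (Heidi -3): Heidi: 4 -> 1. State: Heidi=1, Laura=0, Frank=5, Grace=1
Event 4 (Heidi -> Grace, 1): Heidi: 1 -> 0, Grace: 1 -> 2. State: Heidi=0, Laura=0, Frank=5, Grace=2
Event 5 (Frank -5): Frank: 5 -> 0. State: Heidi=0, Laura=0, Frank=0, Grace=2
Event 6 (Grace -> Laura, 1): Grace: 2 -> 1, Laura: 0 -> 1. State: Heidi=0, Laura=1, Frank=0, Grace=1
Event 7 (Grace -1): Grace: 1 -> 0. State: Heidi=0, Laura=1, Frank=0, Grace=0
Event 8 (Grace +2): Grace: 0 -> 2. State: Heidi=0, Laura=1, Frank=0, Grace=2
Event 9 (Grace -2): Grace: 2 -> 0. State: Heidi=0, Laura=1, Frank=0, Grace=0
Event 10 (Heidi +2): Heidi: 0 -> 2. State: Heidi=2, Laura=1, Frank=0, Grace=0

Frank's final count: 0

Answer: 0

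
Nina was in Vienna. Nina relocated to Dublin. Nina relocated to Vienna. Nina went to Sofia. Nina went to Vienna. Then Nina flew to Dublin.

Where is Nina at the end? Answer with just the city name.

Answer: Dublin

Derivation:
Tracking Nina's location:
Start: Nina is in Vienna.
After move 1: Vienna -> Dublin. Nina is in Dublin.
After move 2: Dublin -> Vienna. Nina is in Vienna.
After move 3: Vienna -> Sofia. Nina is in Sofia.
After move 4: Sofia -> Vienna. Nina is in Vienna.
After move 5: Vienna -> Dublin. Nina is in Dublin.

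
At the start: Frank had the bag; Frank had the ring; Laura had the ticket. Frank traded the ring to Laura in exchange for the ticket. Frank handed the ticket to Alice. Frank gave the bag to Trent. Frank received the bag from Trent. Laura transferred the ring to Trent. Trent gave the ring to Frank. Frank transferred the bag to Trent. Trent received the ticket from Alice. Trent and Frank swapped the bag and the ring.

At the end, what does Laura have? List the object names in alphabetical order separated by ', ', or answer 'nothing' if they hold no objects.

Tracking all object holders:
Start: bag:Frank, ring:Frank, ticket:Laura
Event 1 (swap ring<->ticket: now ring:Laura, ticket:Frank). State: bag:Frank, ring:Laura, ticket:Frank
Event 2 (give ticket: Frank -> Alice). State: bag:Frank, ring:Laura, ticket:Alice
Event 3 (give bag: Frank -> Trent). State: bag:Trent, ring:Laura, ticket:Alice
Event 4 (give bag: Trent -> Frank). State: bag:Frank, ring:Laura, ticket:Alice
Event 5 (give ring: Laura -> Trent). State: bag:Frank, ring:Trent, ticket:Alice
Event 6 (give ring: Trent -> Frank). State: bag:Frank, ring:Frank, ticket:Alice
Event 7 (give bag: Frank -> Trent). State: bag:Trent, ring:Frank, ticket:Alice
Event 8 (give ticket: Alice -> Trent). State: bag:Trent, ring:Frank, ticket:Trent
Event 9 (swap bag<->ring: now bag:Frank, ring:Trent). State: bag:Frank, ring:Trent, ticket:Trent

Final state: bag:Frank, ring:Trent, ticket:Trent
Laura holds: (nothing).

Answer: nothing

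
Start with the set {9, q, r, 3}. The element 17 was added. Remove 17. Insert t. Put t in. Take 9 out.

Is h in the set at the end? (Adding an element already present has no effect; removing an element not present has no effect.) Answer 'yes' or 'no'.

Tracking the set through each operation:
Start: {3, 9, q, r}
Event 1 (add 17): added. Set: {17, 3, 9, q, r}
Event 2 (remove 17): removed. Set: {3, 9, q, r}
Event 3 (add t): added. Set: {3, 9, q, r, t}
Event 4 (add t): already present, no change. Set: {3, 9, q, r, t}
Event 5 (remove 9): removed. Set: {3, q, r, t}

Final set: {3, q, r, t} (size 4)
h is NOT in the final set.

Answer: no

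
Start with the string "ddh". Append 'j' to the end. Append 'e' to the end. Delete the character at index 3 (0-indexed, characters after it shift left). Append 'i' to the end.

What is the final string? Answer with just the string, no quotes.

Answer: ddhei

Derivation:
Applying each edit step by step:
Start: "ddh"
Op 1 (append 'j'): "ddh" -> "ddhj"
Op 2 (append 'e'): "ddhj" -> "ddhje"
Op 3 (delete idx 3 = 'j'): "ddhje" -> "ddhe"
Op 4 (append 'i'): "ddhe" -> "ddhei"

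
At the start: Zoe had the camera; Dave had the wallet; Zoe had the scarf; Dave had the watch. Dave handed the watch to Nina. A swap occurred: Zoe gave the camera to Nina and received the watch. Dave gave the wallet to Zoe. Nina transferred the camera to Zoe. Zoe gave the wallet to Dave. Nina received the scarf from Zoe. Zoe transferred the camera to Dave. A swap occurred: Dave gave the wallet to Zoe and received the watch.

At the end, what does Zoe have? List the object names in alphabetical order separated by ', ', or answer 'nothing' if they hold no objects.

Tracking all object holders:
Start: camera:Zoe, wallet:Dave, scarf:Zoe, watch:Dave
Event 1 (give watch: Dave -> Nina). State: camera:Zoe, wallet:Dave, scarf:Zoe, watch:Nina
Event 2 (swap camera<->watch: now camera:Nina, watch:Zoe). State: camera:Nina, wallet:Dave, scarf:Zoe, watch:Zoe
Event 3 (give wallet: Dave -> Zoe). State: camera:Nina, wallet:Zoe, scarf:Zoe, watch:Zoe
Event 4 (give camera: Nina -> Zoe). State: camera:Zoe, wallet:Zoe, scarf:Zoe, watch:Zoe
Event 5 (give wallet: Zoe -> Dave). State: camera:Zoe, wallet:Dave, scarf:Zoe, watch:Zoe
Event 6 (give scarf: Zoe -> Nina). State: camera:Zoe, wallet:Dave, scarf:Nina, watch:Zoe
Event 7 (give camera: Zoe -> Dave). State: camera:Dave, wallet:Dave, scarf:Nina, watch:Zoe
Event 8 (swap wallet<->watch: now wallet:Zoe, watch:Dave). State: camera:Dave, wallet:Zoe, scarf:Nina, watch:Dave

Final state: camera:Dave, wallet:Zoe, scarf:Nina, watch:Dave
Zoe holds: wallet.

Answer: wallet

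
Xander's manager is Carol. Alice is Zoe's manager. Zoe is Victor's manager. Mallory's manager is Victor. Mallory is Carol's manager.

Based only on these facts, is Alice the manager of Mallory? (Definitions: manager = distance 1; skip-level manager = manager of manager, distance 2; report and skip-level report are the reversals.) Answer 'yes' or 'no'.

Reconstructing the manager chain from the given facts:
  Alice -> Zoe -> Victor -> Mallory -> Carol -> Xander
(each arrow means 'manager of the next')
Positions in the chain (0 = top):
  position of Alice: 0
  position of Zoe: 1
  position of Victor: 2
  position of Mallory: 3
  position of Carol: 4
  position of Xander: 5

Alice is at position 0, Mallory is at position 3; signed distance (j - i) = 3.
'manager' requires j - i = 1. Actual distance is 3, so the relation does NOT hold.

Answer: no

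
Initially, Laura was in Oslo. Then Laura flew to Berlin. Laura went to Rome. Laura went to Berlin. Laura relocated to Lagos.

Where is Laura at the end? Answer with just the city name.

Answer: Lagos

Derivation:
Tracking Laura's location:
Start: Laura is in Oslo.
After move 1: Oslo -> Berlin. Laura is in Berlin.
After move 2: Berlin -> Rome. Laura is in Rome.
After move 3: Rome -> Berlin. Laura is in Berlin.
After move 4: Berlin -> Lagos. Laura is in Lagos.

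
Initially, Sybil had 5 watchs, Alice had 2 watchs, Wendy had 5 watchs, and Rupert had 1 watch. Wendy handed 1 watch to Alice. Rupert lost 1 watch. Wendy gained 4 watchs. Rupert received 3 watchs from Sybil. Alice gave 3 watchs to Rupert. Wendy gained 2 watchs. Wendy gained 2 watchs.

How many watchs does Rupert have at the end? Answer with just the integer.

Answer: 6

Derivation:
Tracking counts step by step:
Start: Sybil=5, Alice=2, Wendy=5, Rupert=1
Event 1 (Wendy -> Alice, 1): Wendy: 5 -> 4, Alice: 2 -> 3. State: Sybil=5, Alice=3, Wendy=4, Rupert=1
Event 2 (Rupert -1): Rupert: 1 -> 0. State: Sybil=5, Alice=3, Wendy=4, Rupert=0
Event 3 (Wendy +4): Wendy: 4 -> 8. State: Sybil=5, Alice=3, Wendy=8, Rupert=0
Event 4 (Sybil -> Rupert, 3): Sybil: 5 -> 2, Rupert: 0 -> 3. State: Sybil=2, Alice=3, Wendy=8, Rupert=3
Event 5 (Alice -> Rupert, 3): Alice: 3 -> 0, Rupert: 3 -> 6. State: Sybil=2, Alice=0, Wendy=8, Rupert=6
Event 6 (Wendy +2): Wendy: 8 -> 10. State: Sybil=2, Alice=0, Wendy=10, Rupert=6
Event 7 (Wendy +2): Wendy: 10 -> 12. State: Sybil=2, Alice=0, Wendy=12, Rupert=6

Rupert's final count: 6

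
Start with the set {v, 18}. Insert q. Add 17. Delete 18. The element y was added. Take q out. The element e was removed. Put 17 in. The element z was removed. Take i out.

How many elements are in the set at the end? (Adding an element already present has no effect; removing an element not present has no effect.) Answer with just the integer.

Answer: 3

Derivation:
Tracking the set through each operation:
Start: {18, v}
Event 1 (add q): added. Set: {18, q, v}
Event 2 (add 17): added. Set: {17, 18, q, v}
Event 3 (remove 18): removed. Set: {17, q, v}
Event 4 (add y): added. Set: {17, q, v, y}
Event 5 (remove q): removed. Set: {17, v, y}
Event 6 (remove e): not present, no change. Set: {17, v, y}
Event 7 (add 17): already present, no change. Set: {17, v, y}
Event 8 (remove z): not present, no change. Set: {17, v, y}
Event 9 (remove i): not present, no change. Set: {17, v, y}

Final set: {17, v, y} (size 3)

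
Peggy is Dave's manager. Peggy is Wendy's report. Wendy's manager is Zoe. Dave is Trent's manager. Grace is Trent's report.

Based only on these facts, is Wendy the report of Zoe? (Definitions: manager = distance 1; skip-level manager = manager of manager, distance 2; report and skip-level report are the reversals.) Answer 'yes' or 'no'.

Reconstructing the manager chain from the given facts:
  Zoe -> Wendy -> Peggy -> Dave -> Trent -> Grace
(each arrow means 'manager of the next')
Positions in the chain (0 = top):
  position of Zoe: 0
  position of Wendy: 1
  position of Peggy: 2
  position of Dave: 3
  position of Trent: 4
  position of Grace: 5

Wendy is at position 1, Zoe is at position 0; signed distance (j - i) = -1.
'report' requires j - i = -1. Actual distance is -1, so the relation HOLDS.

Answer: yes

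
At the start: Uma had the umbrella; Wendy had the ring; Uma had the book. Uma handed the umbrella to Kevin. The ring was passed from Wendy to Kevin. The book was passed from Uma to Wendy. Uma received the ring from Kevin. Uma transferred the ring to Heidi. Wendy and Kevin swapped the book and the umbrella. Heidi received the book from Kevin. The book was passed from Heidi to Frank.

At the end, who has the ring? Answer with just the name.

Tracking all object holders:
Start: umbrella:Uma, ring:Wendy, book:Uma
Event 1 (give umbrella: Uma -> Kevin). State: umbrella:Kevin, ring:Wendy, book:Uma
Event 2 (give ring: Wendy -> Kevin). State: umbrella:Kevin, ring:Kevin, book:Uma
Event 3 (give book: Uma -> Wendy). State: umbrella:Kevin, ring:Kevin, book:Wendy
Event 4 (give ring: Kevin -> Uma). State: umbrella:Kevin, ring:Uma, book:Wendy
Event 5 (give ring: Uma -> Heidi). State: umbrella:Kevin, ring:Heidi, book:Wendy
Event 6 (swap book<->umbrella: now book:Kevin, umbrella:Wendy). State: umbrella:Wendy, ring:Heidi, book:Kevin
Event 7 (give book: Kevin -> Heidi). State: umbrella:Wendy, ring:Heidi, book:Heidi
Event 8 (give book: Heidi -> Frank). State: umbrella:Wendy, ring:Heidi, book:Frank

Final state: umbrella:Wendy, ring:Heidi, book:Frank
The ring is held by Heidi.

Answer: Heidi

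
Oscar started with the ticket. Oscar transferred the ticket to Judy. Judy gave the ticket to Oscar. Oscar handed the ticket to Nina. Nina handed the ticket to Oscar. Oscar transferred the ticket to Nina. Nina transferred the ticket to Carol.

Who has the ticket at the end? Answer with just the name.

Answer: Carol

Derivation:
Tracking the ticket through each event:
Start: Oscar has the ticket.
After event 1: Judy has the ticket.
After event 2: Oscar has the ticket.
After event 3: Nina has the ticket.
After event 4: Oscar has the ticket.
After event 5: Nina has the ticket.
After event 6: Carol has the ticket.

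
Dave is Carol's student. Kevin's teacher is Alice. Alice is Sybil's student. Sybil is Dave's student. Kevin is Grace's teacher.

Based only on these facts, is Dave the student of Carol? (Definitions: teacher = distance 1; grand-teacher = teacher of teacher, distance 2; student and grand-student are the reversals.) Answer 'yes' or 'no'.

Answer: yes

Derivation:
Reconstructing the teacher chain from the given facts:
  Carol -> Dave -> Sybil -> Alice -> Kevin -> Grace
(each arrow means 'teacher of the next')
Positions in the chain (0 = top):
  position of Carol: 0
  position of Dave: 1
  position of Sybil: 2
  position of Alice: 3
  position of Kevin: 4
  position of Grace: 5

Dave is at position 1, Carol is at position 0; signed distance (j - i) = -1.
'student' requires j - i = -1. Actual distance is -1, so the relation HOLDS.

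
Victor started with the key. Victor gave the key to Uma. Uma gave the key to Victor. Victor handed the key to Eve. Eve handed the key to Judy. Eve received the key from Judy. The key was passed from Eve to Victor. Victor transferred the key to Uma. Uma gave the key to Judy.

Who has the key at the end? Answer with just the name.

Tracking the key through each event:
Start: Victor has the key.
After event 1: Uma has the key.
After event 2: Victor has the key.
After event 3: Eve has the key.
After event 4: Judy has the key.
After event 5: Eve has the key.
After event 6: Victor has the key.
After event 7: Uma has the key.
After event 8: Judy has the key.

Answer: Judy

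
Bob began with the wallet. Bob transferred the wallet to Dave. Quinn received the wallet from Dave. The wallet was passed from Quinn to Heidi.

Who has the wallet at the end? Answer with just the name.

Tracking the wallet through each event:
Start: Bob has the wallet.
After event 1: Dave has the wallet.
After event 2: Quinn has the wallet.
After event 3: Heidi has the wallet.

Answer: Heidi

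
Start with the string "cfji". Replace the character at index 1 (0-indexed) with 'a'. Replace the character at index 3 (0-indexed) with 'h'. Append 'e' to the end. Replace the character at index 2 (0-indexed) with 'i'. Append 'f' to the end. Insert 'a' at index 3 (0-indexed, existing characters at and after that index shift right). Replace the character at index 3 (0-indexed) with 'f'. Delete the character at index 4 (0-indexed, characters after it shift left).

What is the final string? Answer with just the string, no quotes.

Answer: caifef

Derivation:
Applying each edit step by step:
Start: "cfji"
Op 1 (replace idx 1: 'f' -> 'a'): "cfji" -> "caji"
Op 2 (replace idx 3: 'i' -> 'h'): "caji" -> "cajh"
Op 3 (append 'e'): "cajh" -> "cajhe"
Op 4 (replace idx 2: 'j' -> 'i'): "cajhe" -> "caihe"
Op 5 (append 'f'): "caihe" -> "caihef"
Op 6 (insert 'a' at idx 3): "caihef" -> "caiahef"
Op 7 (replace idx 3: 'a' -> 'f'): "caiahef" -> "caifhef"
Op 8 (delete idx 4 = 'h'): "caifhef" -> "caifef"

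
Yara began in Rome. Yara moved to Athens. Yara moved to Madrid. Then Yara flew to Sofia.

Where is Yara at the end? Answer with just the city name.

Tracking Yara's location:
Start: Yara is in Rome.
After move 1: Rome -> Athens. Yara is in Athens.
After move 2: Athens -> Madrid. Yara is in Madrid.
After move 3: Madrid -> Sofia. Yara is in Sofia.

Answer: Sofia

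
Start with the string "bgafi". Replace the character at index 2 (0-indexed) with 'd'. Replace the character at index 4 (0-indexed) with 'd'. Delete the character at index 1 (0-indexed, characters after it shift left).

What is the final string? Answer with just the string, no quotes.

Applying each edit step by step:
Start: "bgafi"
Op 1 (replace idx 2: 'a' -> 'd'): "bgafi" -> "bgdfi"
Op 2 (replace idx 4: 'i' -> 'd'): "bgdfi" -> "bgdfd"
Op 3 (delete idx 1 = 'g'): "bgdfd" -> "bdfd"

Answer: bdfd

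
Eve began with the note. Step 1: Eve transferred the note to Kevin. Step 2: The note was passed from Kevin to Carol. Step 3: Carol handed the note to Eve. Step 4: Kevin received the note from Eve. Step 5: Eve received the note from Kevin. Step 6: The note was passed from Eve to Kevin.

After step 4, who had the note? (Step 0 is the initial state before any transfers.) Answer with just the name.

Tracking the note holder through step 4:
After step 0 (start): Eve
After step 1: Kevin
After step 2: Carol
After step 3: Eve
After step 4: Kevin

At step 4, the holder is Kevin.

Answer: Kevin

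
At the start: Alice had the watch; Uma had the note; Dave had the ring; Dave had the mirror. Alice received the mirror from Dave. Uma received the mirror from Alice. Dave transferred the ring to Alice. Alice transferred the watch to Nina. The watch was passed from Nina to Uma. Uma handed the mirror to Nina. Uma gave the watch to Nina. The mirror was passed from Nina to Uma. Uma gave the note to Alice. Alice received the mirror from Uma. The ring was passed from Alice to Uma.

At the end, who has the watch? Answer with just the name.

Tracking all object holders:
Start: watch:Alice, note:Uma, ring:Dave, mirror:Dave
Event 1 (give mirror: Dave -> Alice). State: watch:Alice, note:Uma, ring:Dave, mirror:Alice
Event 2 (give mirror: Alice -> Uma). State: watch:Alice, note:Uma, ring:Dave, mirror:Uma
Event 3 (give ring: Dave -> Alice). State: watch:Alice, note:Uma, ring:Alice, mirror:Uma
Event 4 (give watch: Alice -> Nina). State: watch:Nina, note:Uma, ring:Alice, mirror:Uma
Event 5 (give watch: Nina -> Uma). State: watch:Uma, note:Uma, ring:Alice, mirror:Uma
Event 6 (give mirror: Uma -> Nina). State: watch:Uma, note:Uma, ring:Alice, mirror:Nina
Event 7 (give watch: Uma -> Nina). State: watch:Nina, note:Uma, ring:Alice, mirror:Nina
Event 8 (give mirror: Nina -> Uma). State: watch:Nina, note:Uma, ring:Alice, mirror:Uma
Event 9 (give note: Uma -> Alice). State: watch:Nina, note:Alice, ring:Alice, mirror:Uma
Event 10 (give mirror: Uma -> Alice). State: watch:Nina, note:Alice, ring:Alice, mirror:Alice
Event 11 (give ring: Alice -> Uma). State: watch:Nina, note:Alice, ring:Uma, mirror:Alice

Final state: watch:Nina, note:Alice, ring:Uma, mirror:Alice
The watch is held by Nina.

Answer: Nina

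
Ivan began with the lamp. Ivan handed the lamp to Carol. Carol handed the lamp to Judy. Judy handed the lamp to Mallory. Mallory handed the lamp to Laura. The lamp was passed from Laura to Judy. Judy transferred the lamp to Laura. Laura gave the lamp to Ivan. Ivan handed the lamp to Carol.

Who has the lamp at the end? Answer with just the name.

Tracking the lamp through each event:
Start: Ivan has the lamp.
After event 1: Carol has the lamp.
After event 2: Judy has the lamp.
After event 3: Mallory has the lamp.
After event 4: Laura has the lamp.
After event 5: Judy has the lamp.
After event 6: Laura has the lamp.
After event 7: Ivan has the lamp.
After event 8: Carol has the lamp.

Answer: Carol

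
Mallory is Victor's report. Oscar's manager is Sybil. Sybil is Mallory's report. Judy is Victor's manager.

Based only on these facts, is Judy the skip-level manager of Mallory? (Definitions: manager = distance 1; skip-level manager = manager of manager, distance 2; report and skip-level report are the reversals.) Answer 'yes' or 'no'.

Answer: yes

Derivation:
Reconstructing the manager chain from the given facts:
  Judy -> Victor -> Mallory -> Sybil -> Oscar
(each arrow means 'manager of the next')
Positions in the chain (0 = top):
  position of Judy: 0
  position of Victor: 1
  position of Mallory: 2
  position of Sybil: 3
  position of Oscar: 4

Judy is at position 0, Mallory is at position 2; signed distance (j - i) = 2.
'skip-level manager' requires j - i = 2. Actual distance is 2, so the relation HOLDS.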